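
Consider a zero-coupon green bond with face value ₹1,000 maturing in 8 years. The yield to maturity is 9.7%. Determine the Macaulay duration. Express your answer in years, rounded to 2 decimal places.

A zero-coupon bond has a single cash flow at maturity, so its Macaulay duration equals its maturity: 8 years.

8.00 years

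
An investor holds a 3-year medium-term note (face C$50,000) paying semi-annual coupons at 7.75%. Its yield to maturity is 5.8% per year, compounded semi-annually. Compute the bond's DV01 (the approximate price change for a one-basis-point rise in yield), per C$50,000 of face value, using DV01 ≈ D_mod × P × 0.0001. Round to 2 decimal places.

C$14.03

Periodic yield y = 0.029.
  t   CF        PV=CF/(1+0.029)^t    t·PV
  1     1,937.50     1,882.8960     1,882.8960
  2     1,937.50     1,829.8309     3,659.6618
  3     1,937.50     1,778.2613     5,334.7840
  4     1,937.50     1,728.1451     6,912.5805
  5     1,937.50     1,679.4413     8,397.2067
  6    51,937.50    43,751.0815   262,506.4887
  Σ                 52,649.6562   288,693.6178
P = 52,649.6562; D_Mac = 5.48330 half-year periods = 2.74165 yrs; D_mod = 2.66438 yrs.
DV01 ≈ 2.66438 × 52,649.6562 × 0.0001 = 14.027873.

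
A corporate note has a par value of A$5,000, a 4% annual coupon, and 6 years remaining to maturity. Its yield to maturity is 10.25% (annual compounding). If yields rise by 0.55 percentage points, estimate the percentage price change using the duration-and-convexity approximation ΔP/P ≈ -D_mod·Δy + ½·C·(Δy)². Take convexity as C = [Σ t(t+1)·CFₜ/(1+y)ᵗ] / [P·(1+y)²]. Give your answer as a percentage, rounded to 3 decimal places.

-2.619%

With y = 0.1025:
  t   CF        PV=CF/(1+0.1025)^t    t·PV        t(t+1)·PV
  1       200.00       181.4059       181.4059         362.8118
  2       200.00       164.5405       329.0810         987.2430
  3       200.00       149.2431       447.7292       1,790.9170
  4       200.00       135.3679       541.4715       2,707.3574
  5       200.00       122.7827       613.9133       3,683.4795
  6     5,200.00     2,895.5546    17,373.3274     121,613.2921
  Σ                  3,648.8946    19,486.9283     131,145.1008
P = 3,648.8946; D_Mac = 5.34050 yrs; D_mod = 4.84399 yrs; C = 29.56879.
Duration effect: -4.84399 × (+0.0055) = -0.026642
Convexity effect: 0.5 × 29.56879 × (0.0055)² = +0.0004472
ΔP/P ≈ -0.026642 + 0.0004472 = -0.026195 = -2.6195%.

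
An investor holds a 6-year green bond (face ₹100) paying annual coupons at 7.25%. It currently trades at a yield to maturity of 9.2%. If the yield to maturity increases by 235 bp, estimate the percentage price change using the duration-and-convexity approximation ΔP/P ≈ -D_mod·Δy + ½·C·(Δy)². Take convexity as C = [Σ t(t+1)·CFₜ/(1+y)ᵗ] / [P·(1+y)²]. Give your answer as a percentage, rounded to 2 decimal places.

-10.05%

With y = 0.092:
  t   CF        PV=CF/(1+0.092)^t    t·PV        t(t+1)·PV
  1         7.25         6.6392         6.6392          13.2784
  2         7.25         6.0798        12.1597          36.4791
  3         7.25         5.5676        16.7029          66.8115
  4         7.25         5.0986        20.3942         101.9712
  5         7.25         4.6690        23.3451         140.0703
  6       107.25        63.2501       379.5008       2,656.5058
  Σ                     91.3044       458.7419       3,015.1162
P = 91.3044; D_Mac = 5.02431 yrs; D_mod = 4.60102 yrs; C = 27.69282.
Duration effect: -4.60102 × (+0.0235) = -0.108124
Convexity effect: 0.5 × 27.69282 × (0.0235)² = +0.0076467
ΔP/P ≈ -0.108124 + 0.0076467 = -0.100477 = -10.0477%.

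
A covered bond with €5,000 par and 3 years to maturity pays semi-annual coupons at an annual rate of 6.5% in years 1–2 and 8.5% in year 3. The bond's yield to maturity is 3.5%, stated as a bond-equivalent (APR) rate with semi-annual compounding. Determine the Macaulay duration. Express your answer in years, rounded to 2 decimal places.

Periodic yield y = 0.0175. Discount each cash flow and weight by its period:
  t   CF        PV=CF/(1+0.0175)^t    t·PV
  1       162.50       159.7052       159.7052
  2       162.50       156.9584       313.9168
  3       162.50       154.2589       462.7766
  4       162.50       151.6058       606.4230
  5       212.50       194.8439       974.2196
  6     5,212.50     4,697.2055    28,183.2330
  Σ                  5,514.5776    30,700.2741
Price P = Σ PV = 5,514.5776.
Macaulay duration = Σ(t·PV) / P = 30,700.2741 / 5,514.5776 = 5.56711 half-year periods.
In years: 5.56711 / 2 = 2.78356 years.

2.78 years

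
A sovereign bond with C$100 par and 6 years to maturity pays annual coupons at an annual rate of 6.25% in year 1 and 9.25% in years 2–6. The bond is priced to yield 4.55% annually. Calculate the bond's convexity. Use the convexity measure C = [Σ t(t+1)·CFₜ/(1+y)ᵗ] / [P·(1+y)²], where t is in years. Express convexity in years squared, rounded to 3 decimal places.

With y = 0.0455:
  t   CF        PV=CF/(1+0.0455)^t    t·PV        t(t+1)·PV
  1         6.25         5.9780         5.9780          11.9560
  2         9.25         8.4624        16.9248          50.7744
  3         9.25         8.0941        24.2824          97.1294
  4         9.25         7.7419        30.9675         154.8373
  5         9.25         7.4049        37.0247         222.1482
  6       109.25        83.6522       501.9130       3,513.3912
  Σ                    121.3335       617.0904       4,050.2366
P = 121.3335.
Convexity = Σ t(t+1)·PV / [P·(1+y)²] = 4,050.2366 / (121.3335 × 1.093070) = 30.53877.

30.539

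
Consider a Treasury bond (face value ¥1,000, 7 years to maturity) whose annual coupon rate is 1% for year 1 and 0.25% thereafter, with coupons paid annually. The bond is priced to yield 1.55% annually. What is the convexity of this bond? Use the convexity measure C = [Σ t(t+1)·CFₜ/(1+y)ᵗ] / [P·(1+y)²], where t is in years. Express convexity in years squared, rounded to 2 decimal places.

With y = 0.0155:
  t   CF        PV=CF/(1+0.0155)^t    t·PV        t(t+1)·PV
  1        10.00         9.8474         9.8474          19.6947
  2         2.50         2.4243         4.8485          14.5456
  3         2.50         2.3873         7.1618          28.6472
  4         2.50         2.3508         9.4033          47.0165
  5         2.50         2.3149        11.5747          69.4483
  6         2.50         2.2796        13.6777          95.7436
  7     1,002.50       900.1707     6,301.1951      50,409.5609
  Σ                    921.7750     6,357.7085      50,684.6567
P = 921.7750.
Convexity = Σ t(t+1)·PV / [P·(1+y)²] = 50,684.6567 / (921.7750 × 1.031240) = 53.32019.

53.32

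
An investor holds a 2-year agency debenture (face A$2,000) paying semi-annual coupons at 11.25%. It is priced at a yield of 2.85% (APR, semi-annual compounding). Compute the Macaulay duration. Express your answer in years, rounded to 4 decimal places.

1.8582 years

Periodic yield y = 0.01425. Discount each cash flow and weight by its period:
  t   CF        PV=CF/(1+0.01425)^t    t·PV
  1       112.50       110.9194       110.9194
  2       112.50       109.3610       218.7220
  3       112.50       107.8245       323.4735
  4     2,112.50     1,996.2579     7,985.0317
  Σ                  2,324.3628     8,638.1466
Price P = Σ PV = 2,324.3628.
Macaulay duration = Σ(t·PV) / P = 8,638.1466 / 2,324.3628 = 3.71635 half-year periods.
In years: 3.71635 / 2 = 1.85818 years.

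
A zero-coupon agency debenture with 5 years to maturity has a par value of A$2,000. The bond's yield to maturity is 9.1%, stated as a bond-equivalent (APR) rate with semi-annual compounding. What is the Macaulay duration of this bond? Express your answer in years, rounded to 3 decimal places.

A zero-coupon bond has a single cash flow at maturity, so its Macaulay duration equals its maturity: 5 years.
(Equivalently: 10 semi-annual periods ÷ 2 = 5 years.)

5.000 years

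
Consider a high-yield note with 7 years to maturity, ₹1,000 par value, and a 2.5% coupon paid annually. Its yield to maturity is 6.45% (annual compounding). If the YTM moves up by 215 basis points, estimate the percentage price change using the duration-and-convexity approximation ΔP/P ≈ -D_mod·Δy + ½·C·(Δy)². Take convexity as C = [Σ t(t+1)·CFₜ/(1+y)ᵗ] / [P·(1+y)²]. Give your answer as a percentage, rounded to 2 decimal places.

-11.97%

With y = 0.0645:
  t   CF        PV=CF/(1+0.0645)^t    t·PV        t(t+1)·PV
  1        25.00        23.4852        23.4852          46.9704
  2        25.00        22.0622        44.1244         132.3732
  3        25.00        20.7254        62.1762         248.7049
  4        25.00        19.4696        77.8785         389.3923
  5        25.00        18.2899        91.4496         548.6974
  6        25.00        17.1817       103.0902         721.6312
  7     1,025.00       661.7656     4,632.3594      37,058.8751
  Σ                    782.9797     5,034.5634      39,146.6444
P = 782.9797; D_Mac = 6.43001 yrs; D_mod = 6.04040 yrs; C = 44.12175.
Duration effect: -6.04040 × (+0.0215) = -0.129869
Convexity effect: 0.5 × 44.12175 × (0.0215)² = +0.0101976
ΔP/P ≈ -0.129869 + 0.0101976 = -0.119671 = -11.9671%.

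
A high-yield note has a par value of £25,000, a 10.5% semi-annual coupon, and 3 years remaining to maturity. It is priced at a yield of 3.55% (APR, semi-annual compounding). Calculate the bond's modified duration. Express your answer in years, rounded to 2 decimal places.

Periodic yield y = 0.01775. First find Macaulay duration:
  t   CF        PV=CF/(1+0.01775)^t    t·PV
  1     1,312.50     1,289.6094     1,289.6094
  2     1,312.50     1,267.1181     2,534.2362
  3     1,312.50     1,245.0190     3,735.0570
  4     1,312.50     1,223.3053     4,893.2213
  5     1,312.50     1,201.9704     6,009.8518
  6    26,312.50    23,676.3879   142,058.3275
  Σ                 29,903.4101   160,520.3032
P = 29,903.4101; Macaulay duration = 160,520.3032 / 29,903.4101 = 5.36796 half-year periods = 2.68398 years.
Modified duration = D_Mac / (1 + y) = 2.68398 / 1.01775 = 2.63717 years.

2.64 years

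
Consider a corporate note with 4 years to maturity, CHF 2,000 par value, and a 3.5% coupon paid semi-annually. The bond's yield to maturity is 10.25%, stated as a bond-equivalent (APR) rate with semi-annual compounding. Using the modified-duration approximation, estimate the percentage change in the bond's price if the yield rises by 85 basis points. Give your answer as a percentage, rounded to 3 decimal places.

-3.016%

Periodic yield y = 0.05125. Modified duration first:
  t   CF        PV=CF/(1+0.05125)^t    t·PV
  1        35.00        33.2937        33.2937
  2        35.00        31.6706        63.3412
  3        35.00        30.1266        90.3798
  4        35.00        28.6579       114.6315
  5        35.00        27.2608       136.3038
  6        35.00        25.9318       155.5906
  7        35.00        24.6675       172.6728
  8     2,035.00     1,364.3203    10,914.5624
  Σ                  1,565.9291    11,680.7758
P = 1,565.9291; D_Mac = 7.45933 half-year periods = 3.72966 yrs; D_mod = 3.72966/(1+0.05125) = 3.54784 yrs.
ΔP/P ≈ -D_mod · Δy = -3.54784 × (+0.0085) = -0.030157 = -3.0157%.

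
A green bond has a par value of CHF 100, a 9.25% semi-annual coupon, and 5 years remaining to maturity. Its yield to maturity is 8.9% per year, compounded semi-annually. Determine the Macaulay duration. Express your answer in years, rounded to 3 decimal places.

4.121 years

Periodic yield y = 0.0445. Discount each cash flow and weight by its period:
  t   CF        PV=CF/(1+0.0445)^t    t·PV
  1        4.625         4.4280         4.4280
  2        4.625         4.2393         8.4786
  3        4.625         4.0587        12.1761
  4        4.625         3.8858        15.5431
  5        4.625         3.7202        18.6011
  6        4.625         3.5617        21.3704
  7        4.625         3.4100        23.8699
  8        4.625         3.2647        26.1177
  9        4.625         3.1256        28.1306
  10     104.625        67.6941       676.9413
  Σ                    101.3881       835.6567
Price P = Σ PV = 101.3881.
Macaulay duration = Σ(t·PV) / P = 835.6567 / 101.3881 = 8.24215 half-year periods.
In years: 8.24215 / 2 = 4.12108 years.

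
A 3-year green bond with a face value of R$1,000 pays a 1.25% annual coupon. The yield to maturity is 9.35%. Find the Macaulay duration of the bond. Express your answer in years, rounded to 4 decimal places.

2.9582 years

Periodic yield y = 0.0935. Discount each cash flow and weight by its year:
  t   CF        PV=CF/(1+0.0935)^t    t·PV
  1        12.50        11.4312        11.4312
  2        12.50        10.4538        20.9075
  3     1,012.50       774.3524     2,323.0573
  Σ                    796.2374     2,355.3960
Price P = Σ PV = 796.2374.
Macaulay duration = Σ(t·PV) / P = 2,355.3960 / 796.2374 = 2.95816 years.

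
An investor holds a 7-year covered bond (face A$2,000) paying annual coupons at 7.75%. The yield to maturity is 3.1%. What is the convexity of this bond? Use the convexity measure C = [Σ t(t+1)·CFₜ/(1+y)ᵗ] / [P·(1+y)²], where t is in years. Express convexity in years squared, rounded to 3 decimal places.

With y = 0.031:
  t   CF        PV=CF/(1+0.031)^t    t·PV        t(t+1)·PV
  1       155.00       150.3395       150.3395         300.6790
  2       155.00       145.8191       291.6382         874.9145
  3       155.00       141.4346       424.3038       1,697.2153
  4       155.00       137.1820       548.7279       2,743.6394
  5       155.00       133.0572       665.2860       3,991.7159
  6       155.00       129.0564       774.3387       5,420.3708
  7     2,155.00     1,740.3501    12,182.4506      97,459.6045
  Σ                  2,577.2389    15,037.0846     112,488.1394
P = 2,577.2389.
Convexity = Σ t(t+1)·PV / [P·(1+y)²] = 112,488.1394 / (2,577.2389 × 1.062961) = 41.06149.

41.061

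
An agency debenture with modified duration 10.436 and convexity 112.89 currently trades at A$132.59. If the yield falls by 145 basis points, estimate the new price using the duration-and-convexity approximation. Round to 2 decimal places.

Duration effect: -D_mod·Δy = -10.436 × (-0.0145) = +0.151322
Convexity effect: ½·C·(Δy)² = 0.5 × 112.89 × (-0.0145)² = +0.01186756125
ΔP/P ≈ +0.151322 + 0.01186756125 = +0.16318956125
New price ≈ 132.59 × (1 + 0.16318956125) = 154.2273039261375.

A$154.23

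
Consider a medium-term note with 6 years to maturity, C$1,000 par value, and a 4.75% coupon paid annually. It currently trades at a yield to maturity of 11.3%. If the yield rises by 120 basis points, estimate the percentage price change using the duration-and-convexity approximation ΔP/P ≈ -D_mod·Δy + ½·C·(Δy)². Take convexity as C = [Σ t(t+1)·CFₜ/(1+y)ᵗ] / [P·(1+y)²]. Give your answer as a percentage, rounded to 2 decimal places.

-5.43%

With y = 0.113:
  t   CF        PV=CF/(1+0.113)^t    t·PV        t(t+1)·PV
  1        47.50        42.6774        42.6774          85.3549
  2        47.50        38.3445        76.6890         230.0671
  3        47.50        34.4515       103.3545         413.4180
  4        47.50        30.9537       123.8149         619.0745
  5        47.50        27.8111       139.0554         834.3323
  6     1,047.50       551.0399     3,306.2394      23,143.6757
  Σ                    725.2782     3,791.8307      25,325.9226
P = 725.2782; D_Mac = 5.22811 yrs; D_mod = 4.69731 yrs; C = 28.18839.
Duration effect: -4.69731 × (+0.012) = -0.056368
Convexity effect: 0.5 × 28.18839 × (0.012)² = +0.0020296
ΔP/P ≈ -0.056368 + 0.0020296 = -0.054338 = -5.4338%.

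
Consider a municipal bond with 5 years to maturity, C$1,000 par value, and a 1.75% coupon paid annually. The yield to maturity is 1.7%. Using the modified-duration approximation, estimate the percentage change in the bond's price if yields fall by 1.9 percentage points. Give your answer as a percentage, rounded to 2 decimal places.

Periodic yield y = 0.017. Modified duration first:
  t   CF        PV=CF/(1+0.017)^t    t·PV
  1        17.50        17.2075        17.2075
  2        17.50        16.9198        33.8397
  3        17.50        16.6370        49.9110
  4        17.50        16.3589        65.4356
  5     1,017.50       935.2542     4,676.2709
  Σ                  1,002.3774     4,842.6646
P = 1,002.3774; D_Mac = 4.83118 yrs; D_mod = 4.83118/(1+0.017) = 4.75042 yrs.
ΔP/P ≈ -D_mod · Δy = -4.75042 × (-0.019) = +0.090258 = +9.0258%.

+9.03%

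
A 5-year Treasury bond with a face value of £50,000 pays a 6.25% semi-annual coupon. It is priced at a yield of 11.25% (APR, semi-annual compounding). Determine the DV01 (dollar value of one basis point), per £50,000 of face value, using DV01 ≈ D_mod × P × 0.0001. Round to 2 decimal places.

£16.49

Periodic yield y = 0.05625.
  t   CF        PV=CF/(1+0.05625)^t    t·PV
  1     1,562.50     1,479.2899     1,479.2899
  2     1,562.50     1,400.5112     2,801.0224
  3     1,562.50     1,325.9278     3,977.7833
  4     1,562.50     1,255.3162     5,021.2649
  5     1,562.50     1,188.4651     5,942.3253
  6     1,562.50     1,125.1740     6,751.0441
  7     1,562.50     1,065.2535     7,456.7745
  8     1,562.50     1,008.5240     8,068.1922
  9     1,562.50       954.8156     8,593.3408
  10   51,562.50    29,830.9268   298,309.2679
  Σ                 40,634.2041   348,400.3053
P = 40,634.2041; D_Mac = 8.57406 half-year periods = 4.28703 yrs; D_mod = 4.05873 yrs.
DV01 ≈ 4.05873 × 40,634.2041 × 0.0001 = 16.492322.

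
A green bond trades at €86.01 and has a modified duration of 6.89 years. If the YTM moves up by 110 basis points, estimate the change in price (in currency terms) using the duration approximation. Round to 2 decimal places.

-€6.52

Duration approximation: ΔP/P ≈ -D_mod · Δy = -6.89 × (+0.011) = -0.075790.
ΔP ≈ 86.01 × (-0.075790) = -6.5186979.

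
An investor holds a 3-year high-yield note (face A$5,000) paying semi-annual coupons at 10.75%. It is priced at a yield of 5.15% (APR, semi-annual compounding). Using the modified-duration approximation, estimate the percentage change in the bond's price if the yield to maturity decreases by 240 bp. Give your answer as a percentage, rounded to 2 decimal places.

Periodic yield y = 0.02575. Modified duration first:
  t   CF        PV=CF/(1+0.02575)^t    t·PV
  1       268.75       262.0034       262.0034
  2       268.75       255.4262       510.8524
  3       268.75       249.0141       747.0422
  4       268.75       242.7629       971.0517
  5       268.75       236.6687     1,183.3436
  6     5,268.75     4,523.3317    27,139.9903
  Σ                  5,769.2070    30,814.2836
P = 5,769.2070; D_Mac = 5.34116 half-year periods = 2.67058 yrs; D_mod = 2.67058/(1+0.02575) = 2.60354 yrs.
ΔP/P ≈ -D_mod · Δy = -2.60354 × (-0.024) = +0.062485 = +6.2485%.

+6.25%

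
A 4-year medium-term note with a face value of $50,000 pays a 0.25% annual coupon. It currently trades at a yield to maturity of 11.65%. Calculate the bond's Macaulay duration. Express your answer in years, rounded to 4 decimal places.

Periodic yield y = 0.1165. Discount each cash flow and weight by its year:
  t   CF        PV=CF/(1+0.1165)^t    t·PV
  1       125.00       111.9570       111.9570
  2       125.00       100.2750       200.5499
  3       125.00        89.8119       269.4357
  4    50,125.00    32,256.6659   129,026.6636
  Σ                 32,558.7098   129,608.6062
Price P = Σ PV = 32,558.7098.
Macaulay duration = Σ(t·PV) / P = 129,608.6062 / 32,558.7098 = 3.98077 years.

3.9808 years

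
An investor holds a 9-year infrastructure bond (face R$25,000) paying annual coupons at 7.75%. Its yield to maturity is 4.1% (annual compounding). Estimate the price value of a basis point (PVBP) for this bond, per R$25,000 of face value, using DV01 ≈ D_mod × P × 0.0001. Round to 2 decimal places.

Periodic yield y = 0.041.
  t   CF        PV=CF/(1+0.041)^t    t·PV
  1     1,937.50     1,861.1912     1,861.1912
  2     1,937.50     1,787.8878     3,575.7755
  3     1,937.50     1,717.4714     5,152.4143
  4     1,937.50     1,649.8285     6,599.3139
  5     1,937.50     1,584.8496     7,924.2482
  6     1,937.50     1,522.4300     9,134.5800
  7     1,937.50     1,462.4688    10,237.2815
  8     1,937.50     1,404.8691    11,238.9532
  9    26,937.50    18,762.9327   168,866.3947
  Σ                 31,753.9291   224,590.1524
P = 31,753.9291; D_Mac = 7.07283 yrs; D_mod = 6.79427 yrs.
DV01 ≈ 6.79427 × 31,753.9291 × 0.0001 = 21.574462.

R$21.57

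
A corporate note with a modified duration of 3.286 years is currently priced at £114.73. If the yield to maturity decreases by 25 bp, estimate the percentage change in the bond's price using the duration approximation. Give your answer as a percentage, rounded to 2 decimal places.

Duration approximation: ΔP/P ≈ -D_mod · Δy = -3.286 × (-0.0025) = +0.008215.
As a percentage: +0.8215%.

+0.82%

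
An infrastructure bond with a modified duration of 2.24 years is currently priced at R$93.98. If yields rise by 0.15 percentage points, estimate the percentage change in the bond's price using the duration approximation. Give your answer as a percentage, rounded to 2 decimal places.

-0.34%

Duration approximation: ΔP/P ≈ -D_mod · Δy = -2.24 × (+0.0015) = -0.003360.
As a percentage: -0.3360%.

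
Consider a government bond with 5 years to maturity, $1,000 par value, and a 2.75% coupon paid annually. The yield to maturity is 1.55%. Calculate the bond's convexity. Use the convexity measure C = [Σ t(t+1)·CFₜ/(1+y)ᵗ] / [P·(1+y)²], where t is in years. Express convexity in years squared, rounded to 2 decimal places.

27.14

With y = 0.0155:
  t   CF        PV=CF/(1+0.0155)^t    t·PV        t(t+1)·PV
  1        27.50        27.0803        27.0803          54.1605
  2        27.50        26.6669        53.3338         160.0015
  3        27.50        26.2599        78.7797         315.1187
  4        27.50        25.8591       103.4363         517.1815
  5     1,027.50       951.4417     4,757.2086      28,543.2517
  Σ                  1,057.3079     5,019.8387      29,589.7139
P = 1,057.3079.
Convexity = Σ t(t+1)·PV / [P·(1+y)²] = 29,589.7139 / (1,057.3079 × 1.031240) = 27.13810.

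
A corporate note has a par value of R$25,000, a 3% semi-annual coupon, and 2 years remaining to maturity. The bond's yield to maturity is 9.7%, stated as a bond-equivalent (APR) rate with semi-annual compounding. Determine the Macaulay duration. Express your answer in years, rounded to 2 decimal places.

Periodic yield y = 0.0485. Discount each cash flow and weight by its period:
  t   CF        PV=CF/(1+0.0485)^t    t·PV
  1       375.00       357.6538       357.6538
  2       375.00       341.1100       682.2199
  3       375.00       325.3314       975.9942
  4    25,375.00    20,995.7944    83,983.1777
  Σ                 22,019.8896    85,999.0455
Price P = Σ PV = 22,019.8896.
Macaulay duration = Σ(t·PV) / P = 85,999.0455 / 22,019.8896 = 3.90552 half-year periods.
In years: 3.90552 / 2 = 1.95276 years.

1.95 years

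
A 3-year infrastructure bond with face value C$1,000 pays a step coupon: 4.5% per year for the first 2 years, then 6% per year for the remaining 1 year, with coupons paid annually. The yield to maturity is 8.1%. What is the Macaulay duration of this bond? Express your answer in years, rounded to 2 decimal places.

Periodic yield y = 0.081. Discount each cash flow and weight by its year:
  t   CF        PV=CF/(1+0.081)^t    t·PV
  1        45.00        41.6281        41.6281
  2        45.00        38.5089        77.0178
  3     1,060.00       839.1291     2,517.3873
  Σ                    919.2661     2,636.0332
Price P = Σ PV = 919.2661.
Macaulay duration = Σ(t·PV) / P = 2,636.0332 / 919.2661 = 2.86754 years.

2.87 years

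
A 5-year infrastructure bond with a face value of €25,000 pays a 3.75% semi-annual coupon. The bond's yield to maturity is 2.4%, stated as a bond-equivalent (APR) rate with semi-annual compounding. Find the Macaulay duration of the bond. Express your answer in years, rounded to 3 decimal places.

Periodic yield y = 0.012. Discount each cash flow and weight by its period:
  t   CF        PV=CF/(1+0.012)^t    t·PV
  1       468.75       463.1917       463.1917
  2       468.75       457.6993       915.3986
  3       468.75       452.2720     1,356.8161
  4       468.75       446.9091     1,787.6365
  5       468.75       441.6098     2,208.0491
  6       468.75       436.3733     2,618.2400
  7       468.75       431.1989     3,018.3926
  8       468.75       426.0859     3,408.6873
  9       468.75       421.0335     3,789.3016
  10   25,468.75    22,604.8956   226,048.9559
  Σ                 26,581.2693   245,614.6696
Price P = Σ PV = 26,581.2693.
Macaulay duration = Σ(t·PV) / P = 245,614.6696 / 26,581.2693 = 9.24014 half-year periods.
In years: 9.24014 / 2 = 4.62007 years.

4.620 years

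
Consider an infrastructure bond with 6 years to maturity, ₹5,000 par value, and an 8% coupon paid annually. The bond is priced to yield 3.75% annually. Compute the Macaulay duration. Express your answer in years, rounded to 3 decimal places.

Periodic yield y = 0.0375. Discount each cash flow and weight by its year:
  t   CF        PV=CF/(1+0.0375)^t    t·PV
  1       400.00       385.5422       385.5422
  2       400.00       371.6069       743.2138
  3       400.00       358.1753     1,074.5260
  4       400.00       345.2292     1,380.9170
  5       400.00       332.7511     1,663.7554
  6     5,400.00     4,329.7730    25,978.6380
  Σ                  6,123.0777    31,226.5923
Price P = Σ PV = 6,123.0777.
Macaulay duration = Σ(t·PV) / P = 31,226.5923 / 6,123.0777 = 5.09982 years.

5.100 years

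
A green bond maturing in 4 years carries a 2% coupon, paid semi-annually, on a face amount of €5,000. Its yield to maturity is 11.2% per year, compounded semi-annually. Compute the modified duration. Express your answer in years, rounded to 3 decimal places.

3.629 years

Periodic yield y = 0.056. First find Macaulay duration:
  t   CF        PV=CF/(1+0.056)^t    t·PV
  1        50.00        47.3485        47.3485
  2        50.00        44.8376        89.6752
  3        50.00        42.4598       127.3795
  4        50.00        40.2082       160.8327
  5        50.00        38.0759       190.3796
  6        50.00        36.0567       216.3405
  7        50.00        34.1446       239.0125
  8     5,050.00     3,265.7282    26,125.8254
  Σ                  3,548.8595    27,196.7938
P = 3,548.8595; Macaulay duration = 27,196.7938 / 3,548.8595 = 7.66353 half-year periods = 3.83177 years.
Modified duration = D_Mac / (1 + y) = 3.83177 / 1.056 = 3.62857 years.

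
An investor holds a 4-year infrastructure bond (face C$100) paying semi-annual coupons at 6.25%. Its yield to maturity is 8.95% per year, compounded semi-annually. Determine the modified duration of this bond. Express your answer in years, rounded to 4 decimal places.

Periodic yield y = 0.04475. First find Macaulay duration:
  t   CF        PV=CF/(1+0.04475)^t    t·PV
  1        3.125         2.9911         2.9911
  2        3.125         2.8630         5.7261
  3        3.125         2.7404         8.2212
  4        3.125         2.6230        10.4921
  5        3.125         2.5107        12.5533
  6        3.125         2.4031        14.4187
  7        3.125         2.3002        16.1013
  8      103.125        72.6549       581.2392
  Σ                     91.0865       651.7430
P = 91.0865; Macaulay duration = 651.7430 / 91.0865 = 7.15521 half-year periods = 3.57761 years.
Modified duration = D_Mac / (1 + y) = 3.57761 / 1.04475 = 3.42437 years.

3.4244 years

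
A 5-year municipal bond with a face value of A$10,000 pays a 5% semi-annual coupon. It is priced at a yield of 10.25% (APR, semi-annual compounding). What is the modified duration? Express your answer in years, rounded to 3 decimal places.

Periodic yield y = 0.05125. First find Macaulay duration:
  t   CF        PV=CF/(1+0.05125)^t    t·PV
  1       250.00       237.8121       237.8121
  2       250.00       226.2184       452.4369
  3       250.00       215.1899       645.5698
  4       250.00       204.6991       818.7965
  5       250.00       194.7197       973.5987
  6       250.00       185.2269     1,111.3611
  7       250.00       176.1968     1,233.3774
  8       250.00       167.6069     1,340.8553
  9       250.00       159.4358     1,434.9225
  10   10,250.00     6,218.1870    62,181.8698
  Σ                  7,985.2927    70,430.6002
P = 7,985.2927; Macaulay duration = 70,430.6002 / 7,985.2927 = 8.82004 half-year periods = 4.41002 years.
Modified duration = D_Mac / (1 + y) = 4.41002 / 1.05125 = 4.19502 years.

4.195 years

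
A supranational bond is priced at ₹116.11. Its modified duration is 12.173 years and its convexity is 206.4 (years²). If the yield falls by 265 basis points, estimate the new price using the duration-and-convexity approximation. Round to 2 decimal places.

Duration effect: -D_mod·Δy = -12.173 × (-0.0265) = +0.3225845
Convexity effect: ½·C·(Δy)² = 0.5 × 206.4 × (-0.0265)² = +0.0724722
ΔP/P ≈ +0.3225845 + 0.0724722 = +0.3950567
New price ≈ 116.11 × (1 + 0.3950567) = 161.980033437.

₹161.98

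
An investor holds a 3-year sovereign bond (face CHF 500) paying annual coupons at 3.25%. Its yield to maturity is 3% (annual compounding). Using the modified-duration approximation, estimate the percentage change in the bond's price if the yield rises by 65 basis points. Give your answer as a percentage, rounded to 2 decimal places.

Periodic yield y = 0.03. Modified duration first:
  t   CF        PV=CF/(1+0.03)^t    t·PV
  1        16.25        15.7767        15.7767
  2        16.25        15.3172        30.6344
  3       516.25       472.4419     1,417.3256
  Σ                    503.5358     1,463.7367
P = 503.5358; D_Mac = 2.90692 yrs; D_mod = 2.90692/(1+0.03) = 2.82225 yrs.
ΔP/P ≈ -D_mod · Δy = -2.82225 × (+0.0065) = -0.018345 = -1.8345%.

-1.83%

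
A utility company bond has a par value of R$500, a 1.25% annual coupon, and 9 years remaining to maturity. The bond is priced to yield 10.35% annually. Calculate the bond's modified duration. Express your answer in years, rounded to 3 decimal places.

Periodic yield y = 0.1035. First find Macaulay duration:
  t   CF        PV=CF/(1+0.1035)^t    t·PV
  1         6.25         5.6638         5.6638
  2         6.25         5.1326        10.2652
  3         6.25         4.6512        13.9535
  4         6.25         4.2149        16.8597
  5         6.25         3.8196        19.0980
  6         6.25         3.4614        20.7681
  7         6.25         3.1367        21.9569
  8         6.25         2.8425        22.7400
  9       506.25       208.6479     1,877.8310
  Σ                    241.5705     2,009.1364
P = 241.5705; Macaulay duration = 2,009.1364 / 241.5705 = 8.31698 years.
Modified duration = D_Mac / (1 + y) = 8.31698 / 1.1035 = 7.53691 years.

7.537 years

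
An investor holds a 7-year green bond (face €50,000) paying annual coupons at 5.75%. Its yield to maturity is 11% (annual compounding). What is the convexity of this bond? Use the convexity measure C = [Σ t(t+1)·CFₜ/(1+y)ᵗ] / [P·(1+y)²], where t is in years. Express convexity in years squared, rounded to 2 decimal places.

35.03

With y = 0.11:
  t   CF        PV=CF/(1+0.11)^t    t·PV        t(t+1)·PV
  1     2,875.00     2,590.0901     2,590.0901       5,180.1802
  2     2,875.00     2,333.4145     4,666.8290      14,000.4870
  3     2,875.00     2,102.1752     6,306.5257      25,226.1027
  4     2,875.00     1,893.8516     7,575.4062      37,877.0310
  5     2,875.00     1,706.1726     8,530.8628      51,185.1770
  6     2,875.00     1,537.0924     9,222.5544      64,557.8810
  7    52,875.00    25,467.6885   178,273.8193   1,426,190.5546
  Σ                 37,630.4848   217,166.0875   1,624,217.4135
P = 37,630.4848.
Convexity = Σ t(t+1)·PV / [P·(1+y)²] = 1,624,217.4135 / (37,630.4848 × 1.232100) = 35.03147.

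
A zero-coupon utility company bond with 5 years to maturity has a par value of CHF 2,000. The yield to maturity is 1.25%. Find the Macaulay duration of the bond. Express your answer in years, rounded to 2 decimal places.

5.00 years

A zero-coupon bond has a single cash flow at maturity, so its Macaulay duration equals its maturity: 5 years.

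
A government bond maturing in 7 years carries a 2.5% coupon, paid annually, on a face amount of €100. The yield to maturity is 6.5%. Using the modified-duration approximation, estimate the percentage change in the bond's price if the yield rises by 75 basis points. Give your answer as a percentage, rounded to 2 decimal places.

Periodic yield y = 0.065. Modified duration first:
  t   CF        PV=CF/(1+0.065)^t    t·PV
  1         2.50         2.3474         2.3474
  2         2.50         2.2041         4.4083
  3         2.50         2.0696         6.2089
  4         2.50         1.9433         7.7732
  5         2.50         1.8247         9.1235
  6         2.50         1.7133        10.2800
  7       102.50        65.9594       461.7157
  Σ                     78.0619       501.8570
P = 78.0619; D_Mac = 6.42896 yrs; D_mod = 6.42896/(1+0.065) = 6.03658 yrs.
ΔP/P ≈ -D_mod · Δy = -6.03658 × (+0.0075) = -0.045274 = -4.5274%.

-4.53%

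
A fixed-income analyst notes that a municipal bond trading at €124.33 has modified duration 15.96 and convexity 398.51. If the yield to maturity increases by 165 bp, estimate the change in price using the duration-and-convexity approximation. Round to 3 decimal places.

-€25.997

Duration effect: -D_mod·Δy = -15.96 × (+0.0165) = -0.263340
Convexity effect: ½·C·(Δy)² = 0.5 × 398.51 × (0.0165)² = +0.05424717375
ΔP/P ≈ -0.263340 + 0.05424717375 = -0.20909282625
ΔP ≈ 124.33 × (-0.20909282625) = -25.9965110876625.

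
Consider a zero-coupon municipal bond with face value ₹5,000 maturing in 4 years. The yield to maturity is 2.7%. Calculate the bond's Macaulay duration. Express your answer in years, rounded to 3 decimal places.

4.000 years

A zero-coupon bond has a single cash flow at maturity, so its Macaulay duration equals its maturity: 4 years.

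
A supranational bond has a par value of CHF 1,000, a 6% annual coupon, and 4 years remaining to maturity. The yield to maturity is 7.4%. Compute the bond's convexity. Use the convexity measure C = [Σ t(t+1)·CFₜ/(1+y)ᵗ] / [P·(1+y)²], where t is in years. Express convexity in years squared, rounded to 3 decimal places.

With y = 0.074:
  t   CF        PV=CF/(1+0.074)^t    t·PV        t(t+1)·PV
  1        60.00        55.8659        55.8659         111.7318
  2        60.00        52.0167       104.0334         312.1001
  3        60.00        48.4327       145.2980         581.1920
  4     1,060.00       796.6889     3,186.7554      15,933.7770
  Σ                    953.0041     3,491.9527      16,938.8010
P = 953.0041.
Convexity = Σ t(t+1)·PV / [P·(1+y)²] = 16,938.8010 / (953.0041 × 1.153476) = 15.40917.

15.409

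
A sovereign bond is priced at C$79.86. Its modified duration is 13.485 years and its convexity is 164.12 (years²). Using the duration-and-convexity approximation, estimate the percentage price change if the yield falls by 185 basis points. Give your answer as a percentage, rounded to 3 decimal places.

Duration effect: -D_mod·Δy = -13.485 × (-0.0185) = +0.2494725
Convexity effect: ½·C·(Δy)² = 0.5 × 164.12 × (-0.0185)² = +0.028085035
ΔP/P ≈ +0.2494725 + 0.028085035 = +0.277557535
= +27.7557535%.

+27.756%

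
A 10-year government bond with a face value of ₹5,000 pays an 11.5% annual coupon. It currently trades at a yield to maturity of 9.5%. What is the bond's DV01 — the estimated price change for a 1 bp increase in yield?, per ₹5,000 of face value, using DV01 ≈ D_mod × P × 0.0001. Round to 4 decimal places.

₹3.4124

Periodic yield y = 0.095.
  t   CF        PV=CF/(1+0.095)^t    t·PV
  1       575.00       525.1142       525.1142
  2       575.00       479.5563       959.1126
  3       575.00       437.9510     1,313.8529
  4       575.00       399.9552     1,599.8209
  5       575.00       365.2559     1,826.2795
  6       575.00       333.5670     2,001.4022
  7       575.00       304.6274     2,132.3920
  8       575.00       278.1986     2,225.5885
  9       575.00       254.0626     2,286.5636
  10    5,575.00     2,249.5916    22,495.9159
  Σ                  5,627.8798    37,366.0424
P = 5,627.8798; D_Mac = 6.63945 yrs; D_mod = 6.06343 yrs.
DV01 ≈ 6.06343 × 5,627.8798 × 0.0001 = 3.412424.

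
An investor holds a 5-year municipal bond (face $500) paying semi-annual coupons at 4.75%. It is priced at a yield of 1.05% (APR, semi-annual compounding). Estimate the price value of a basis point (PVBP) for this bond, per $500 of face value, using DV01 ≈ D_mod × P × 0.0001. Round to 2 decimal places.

Periodic yield y = 0.00525.
  t   CF        PV=CF/(1+0.00525)^t    t·PV
  1       11.875        11.8130        11.8130
  2       11.875        11.7513        23.5026
  3       11.875        11.6899        35.0697
  4       11.875        11.6289        46.5155
  5       11.875        11.5681        57.8407
  6       11.875        11.5077        69.0463
  7       11.875        11.4476        80.1333
  8       11.875        11.3878        91.1026
  9       11.875        11.3284       101.9552
  10     511.875       485.7615     4,857.6151
  Σ                    589.8842     5,374.5940
P = 589.8842; D_Mac = 9.11127 half-year periods = 4.55563 yrs; D_mod = 4.53184 yrs.
DV01 ≈ 4.53184 × 589.8842 × 0.0001 = 0.267326.

$0.27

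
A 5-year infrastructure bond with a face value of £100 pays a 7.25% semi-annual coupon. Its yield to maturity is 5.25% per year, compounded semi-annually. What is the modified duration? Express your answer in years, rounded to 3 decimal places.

4.206 years

Periodic yield y = 0.02625. First find Macaulay duration:
  t   CF        PV=CF/(1+0.02625)^t    t·PV
  1        3.625         3.5323         3.5323
  2        3.625         3.4419         6.8839
  3        3.625         3.3539        10.0617
  4        3.625         3.2681        13.0724
  5        3.625         3.1845        15.9225
  6        3.625         3.1031        18.6183
  7        3.625         3.0237        21.1658
  8        3.625         2.9463        23.5707
  9        3.625         2.8710        25.8388
  10     103.625        79.9711       799.7106
  Σ                    108.6958       938.3769
P = 108.6958; Macaulay duration = 938.3769 / 108.6958 = 8.63306 half-year periods = 4.31653 years.
Modified duration = D_Mac / (1 + y) = 4.31653 / 1.02625 = 4.20612 years.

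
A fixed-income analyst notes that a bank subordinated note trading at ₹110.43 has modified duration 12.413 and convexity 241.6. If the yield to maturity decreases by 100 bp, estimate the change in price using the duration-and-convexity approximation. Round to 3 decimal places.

+₹15.042

Duration effect: -D_mod·Δy = -12.413 × (-0.01) = +0.124130
Convexity effect: ½·C·(Δy)² = 0.5 × 241.6 × (-0.01)² = +0.0120800
ΔP/P ≈ +0.124130 + 0.0120800 = +0.136210
ΔP ≈ 110.43 × (+0.136210) = +15.0416703.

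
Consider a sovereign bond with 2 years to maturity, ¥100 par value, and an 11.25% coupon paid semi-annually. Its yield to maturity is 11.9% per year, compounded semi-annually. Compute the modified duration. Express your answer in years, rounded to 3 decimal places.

1.741 years

Periodic yield y = 0.0595. First find Macaulay duration:
  t   CF        PV=CF/(1+0.0595)^t    t·PV
  1        5.625         5.3091         5.3091
  2        5.625         5.0110        10.0219
  3        5.625         4.7295        14.1886
  4      105.625        83.8229       335.2918
  Σ                     98.8726       364.8114
P = 98.8726; Macaulay duration = 364.8114 / 98.8726 = 3.68971 half-year periods = 1.84486 years.
Modified duration = D_Mac / (1 + y) = 1.84486 / 1.0595 = 1.74125 years.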